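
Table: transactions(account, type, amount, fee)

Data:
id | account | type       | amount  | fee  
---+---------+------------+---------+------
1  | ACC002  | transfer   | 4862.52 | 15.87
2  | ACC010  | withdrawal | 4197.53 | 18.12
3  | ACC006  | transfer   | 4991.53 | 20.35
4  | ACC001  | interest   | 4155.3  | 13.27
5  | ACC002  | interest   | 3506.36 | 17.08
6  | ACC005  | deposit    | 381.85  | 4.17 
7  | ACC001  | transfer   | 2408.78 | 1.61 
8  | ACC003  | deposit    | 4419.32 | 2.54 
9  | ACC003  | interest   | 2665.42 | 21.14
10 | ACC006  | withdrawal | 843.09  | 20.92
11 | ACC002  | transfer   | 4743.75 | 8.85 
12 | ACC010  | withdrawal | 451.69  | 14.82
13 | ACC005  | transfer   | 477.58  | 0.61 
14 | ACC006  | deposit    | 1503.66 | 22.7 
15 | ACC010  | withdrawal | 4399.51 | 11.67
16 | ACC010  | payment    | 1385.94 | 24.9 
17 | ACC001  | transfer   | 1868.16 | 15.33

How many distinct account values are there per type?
SELECT type, COUNT(DISTINCT account)
FROM transactions
GROUP BY type

Result:
  deposit: 3 distinct
  interest: 3 distinct
  payment: 1 distinct
  transfer: 4 distinct
  withdrawal: 2 distinct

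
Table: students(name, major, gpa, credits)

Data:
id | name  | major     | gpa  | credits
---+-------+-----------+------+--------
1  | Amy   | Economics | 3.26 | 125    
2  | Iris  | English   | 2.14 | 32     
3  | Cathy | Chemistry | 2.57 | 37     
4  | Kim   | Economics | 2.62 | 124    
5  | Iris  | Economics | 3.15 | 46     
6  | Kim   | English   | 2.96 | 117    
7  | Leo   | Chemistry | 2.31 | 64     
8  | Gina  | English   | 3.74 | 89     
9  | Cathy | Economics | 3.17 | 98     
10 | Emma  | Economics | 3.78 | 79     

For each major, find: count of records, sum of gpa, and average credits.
SELECT major,
       COUNT(*) as cnt,
       SUM(gpa) as total_gpa,
       AVG(credits) as avg_credits
FROM students
GROUP BY major

Result:
  Chemistry: 2 records, 4.88 total gpa, 50.50 avg credits
  Economics: 5 records, 15.98 total gpa, 94.40 avg credits
  English: 3 records, 8.84 total gpa, 79.33 avg credits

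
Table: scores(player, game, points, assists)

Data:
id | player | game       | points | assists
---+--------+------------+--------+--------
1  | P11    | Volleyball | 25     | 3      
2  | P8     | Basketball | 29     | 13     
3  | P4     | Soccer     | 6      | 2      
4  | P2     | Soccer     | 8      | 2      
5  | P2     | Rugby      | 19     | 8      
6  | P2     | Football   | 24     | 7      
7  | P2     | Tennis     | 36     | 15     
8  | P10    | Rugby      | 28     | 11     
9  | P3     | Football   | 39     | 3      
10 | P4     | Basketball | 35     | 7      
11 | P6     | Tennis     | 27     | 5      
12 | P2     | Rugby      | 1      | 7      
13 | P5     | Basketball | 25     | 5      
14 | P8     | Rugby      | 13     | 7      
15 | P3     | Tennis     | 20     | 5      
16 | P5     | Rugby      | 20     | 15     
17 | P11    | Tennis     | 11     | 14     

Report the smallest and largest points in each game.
SELECT game, MIN(points), MAX(points)
FROM scores
GROUP BY game

Result:
  Basketball: min=25, max=35
  Football: min=24, max=39
  Rugby: min=1, max=28
  Soccer: min=6, max=8
  Tennis: min=11, max=36
  Volleyball: min=25, max=25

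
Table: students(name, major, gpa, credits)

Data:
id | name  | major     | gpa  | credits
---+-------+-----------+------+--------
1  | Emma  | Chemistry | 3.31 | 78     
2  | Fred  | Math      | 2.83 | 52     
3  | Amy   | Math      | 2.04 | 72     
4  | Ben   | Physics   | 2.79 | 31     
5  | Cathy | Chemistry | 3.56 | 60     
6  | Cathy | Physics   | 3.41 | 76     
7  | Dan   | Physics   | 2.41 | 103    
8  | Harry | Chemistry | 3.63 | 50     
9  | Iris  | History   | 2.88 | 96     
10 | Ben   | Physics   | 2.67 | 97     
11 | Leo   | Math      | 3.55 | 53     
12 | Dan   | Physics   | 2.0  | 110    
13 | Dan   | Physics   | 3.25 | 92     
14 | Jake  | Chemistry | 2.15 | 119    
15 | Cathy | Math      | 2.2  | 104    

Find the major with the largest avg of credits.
SELECT major, AVG(credits) as val
FROM students
GROUP BY major
ORDER BY val DESC
LIMIT 1

Result: History with avg(credits) = 96.00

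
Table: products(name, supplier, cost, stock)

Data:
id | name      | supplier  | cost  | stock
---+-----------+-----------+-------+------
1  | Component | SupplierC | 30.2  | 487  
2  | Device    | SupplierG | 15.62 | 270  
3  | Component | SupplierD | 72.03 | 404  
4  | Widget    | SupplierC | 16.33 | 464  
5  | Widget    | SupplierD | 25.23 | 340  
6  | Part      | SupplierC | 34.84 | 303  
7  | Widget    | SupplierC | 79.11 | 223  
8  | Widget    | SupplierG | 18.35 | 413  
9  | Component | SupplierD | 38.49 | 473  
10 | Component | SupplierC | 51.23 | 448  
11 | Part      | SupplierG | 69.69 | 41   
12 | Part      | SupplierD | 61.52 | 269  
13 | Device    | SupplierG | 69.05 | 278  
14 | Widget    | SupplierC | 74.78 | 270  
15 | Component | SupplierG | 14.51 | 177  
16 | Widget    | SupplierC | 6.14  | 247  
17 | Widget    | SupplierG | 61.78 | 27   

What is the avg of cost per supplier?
SELECT supplier, AVG(cost) as result
FROM products
GROUP BY supplier

Result:
  SupplierC: 41.80
  SupplierD: 49.32
  SupplierG: 41.50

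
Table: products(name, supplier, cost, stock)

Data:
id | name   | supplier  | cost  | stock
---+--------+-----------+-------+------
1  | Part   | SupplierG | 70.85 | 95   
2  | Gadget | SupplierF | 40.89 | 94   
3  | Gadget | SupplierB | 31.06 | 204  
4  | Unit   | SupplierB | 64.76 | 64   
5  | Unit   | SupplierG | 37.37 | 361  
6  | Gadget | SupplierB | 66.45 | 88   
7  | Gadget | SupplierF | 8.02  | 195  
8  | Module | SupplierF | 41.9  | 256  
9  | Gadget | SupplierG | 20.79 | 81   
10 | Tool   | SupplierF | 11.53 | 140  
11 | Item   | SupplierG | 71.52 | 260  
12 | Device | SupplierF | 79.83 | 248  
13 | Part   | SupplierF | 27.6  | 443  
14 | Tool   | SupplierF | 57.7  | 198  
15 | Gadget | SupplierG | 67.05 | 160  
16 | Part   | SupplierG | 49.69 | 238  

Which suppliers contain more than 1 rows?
SELECT supplier, COUNT(*) as cnt
FROM products
GROUP BY supplier
HAVING COUNT(*) > 1

Result:
  SupplierB: 3
  SupplierF: 7
  SupplierG: 6

Note: HAVING filters groups after aggregation, WHERE filters rows before.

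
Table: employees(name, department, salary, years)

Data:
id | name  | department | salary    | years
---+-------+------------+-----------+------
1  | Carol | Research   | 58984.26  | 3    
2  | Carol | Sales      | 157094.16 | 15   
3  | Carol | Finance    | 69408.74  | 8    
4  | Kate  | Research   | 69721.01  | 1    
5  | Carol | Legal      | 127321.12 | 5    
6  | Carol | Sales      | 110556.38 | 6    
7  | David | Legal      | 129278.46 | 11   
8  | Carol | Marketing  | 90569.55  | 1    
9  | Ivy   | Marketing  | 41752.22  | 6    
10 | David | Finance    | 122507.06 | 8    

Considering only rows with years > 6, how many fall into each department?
SELECT department, COUNT(*)
FROM employees
WHERE years > 6
GROUP BY department

Note: WHERE filters rows before grouping.

Result:
  Finance: 2
  Legal: 1
  Sales: 1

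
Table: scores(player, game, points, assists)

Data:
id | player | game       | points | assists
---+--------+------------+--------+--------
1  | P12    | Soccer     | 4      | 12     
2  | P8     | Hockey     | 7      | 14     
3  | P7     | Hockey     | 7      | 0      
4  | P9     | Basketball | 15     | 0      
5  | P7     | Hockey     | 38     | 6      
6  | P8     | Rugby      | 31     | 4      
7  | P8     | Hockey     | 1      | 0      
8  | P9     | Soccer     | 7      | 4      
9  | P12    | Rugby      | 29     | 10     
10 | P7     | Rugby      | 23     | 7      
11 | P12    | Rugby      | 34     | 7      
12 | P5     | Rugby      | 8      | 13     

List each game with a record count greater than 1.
SELECT game, COUNT(*) as cnt
FROM scores
GROUP BY game
HAVING COUNT(*) > 1

Result:
  Hockey: 4
  Rugby: 5
  Soccer: 2

Note: HAVING filters groups after aggregation, WHERE filters rows before.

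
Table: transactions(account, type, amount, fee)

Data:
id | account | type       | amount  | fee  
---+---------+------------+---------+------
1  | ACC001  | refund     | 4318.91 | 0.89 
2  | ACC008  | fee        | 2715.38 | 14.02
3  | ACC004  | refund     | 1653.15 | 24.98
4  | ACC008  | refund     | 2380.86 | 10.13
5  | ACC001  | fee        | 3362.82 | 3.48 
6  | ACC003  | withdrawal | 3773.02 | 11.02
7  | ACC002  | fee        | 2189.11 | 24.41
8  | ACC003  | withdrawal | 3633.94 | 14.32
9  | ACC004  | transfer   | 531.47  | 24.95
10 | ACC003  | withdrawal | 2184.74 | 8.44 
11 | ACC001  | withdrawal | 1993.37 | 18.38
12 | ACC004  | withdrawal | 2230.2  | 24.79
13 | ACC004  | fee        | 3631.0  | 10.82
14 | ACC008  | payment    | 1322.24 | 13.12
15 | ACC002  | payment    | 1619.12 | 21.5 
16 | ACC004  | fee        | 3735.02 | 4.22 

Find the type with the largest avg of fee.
SELECT type, AVG(fee) as val
FROM transactions
GROUP BY type
ORDER BY val DESC
LIMIT 1

Result: transfer with avg(fee) = 24.95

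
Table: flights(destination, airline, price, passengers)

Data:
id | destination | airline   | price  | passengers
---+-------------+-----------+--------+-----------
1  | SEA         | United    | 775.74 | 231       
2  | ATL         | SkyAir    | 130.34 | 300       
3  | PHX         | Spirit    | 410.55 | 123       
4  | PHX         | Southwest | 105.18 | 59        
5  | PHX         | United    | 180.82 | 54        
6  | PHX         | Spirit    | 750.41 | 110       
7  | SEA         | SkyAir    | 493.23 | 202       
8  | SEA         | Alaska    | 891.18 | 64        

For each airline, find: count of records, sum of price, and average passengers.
SELECT airline,
       COUNT(*) as cnt,
       SUM(price) as total_price,
       AVG(passengers) as avg_passengers
FROM flights
GROUP BY airline

Result:
  Alaska: 1 records, 891.18 total price, 64.00 avg passengers
  SkyAir: 2 records, 623.57 total price, 251.00 avg passengers
  Southwest: 1 records, 105.18 total price, 59.00 avg passengers
  Spirit: 2 records, 1160.96 total price, 116.50 avg passengers
  United: 2 records, 956.56 total price, 142.50 avg passengers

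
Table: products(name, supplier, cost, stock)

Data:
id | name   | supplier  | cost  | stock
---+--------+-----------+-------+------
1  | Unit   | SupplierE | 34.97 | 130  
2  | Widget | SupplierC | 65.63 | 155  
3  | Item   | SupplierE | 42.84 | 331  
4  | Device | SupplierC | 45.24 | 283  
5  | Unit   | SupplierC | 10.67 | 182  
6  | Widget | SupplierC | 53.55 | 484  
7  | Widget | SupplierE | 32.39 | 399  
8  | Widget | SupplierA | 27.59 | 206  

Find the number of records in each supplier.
SELECT supplier, COUNT(*) as count
FROM products
GROUP BY supplier

Result:
  SupplierA: 1
  SupplierC: 4
  SupplierE: 3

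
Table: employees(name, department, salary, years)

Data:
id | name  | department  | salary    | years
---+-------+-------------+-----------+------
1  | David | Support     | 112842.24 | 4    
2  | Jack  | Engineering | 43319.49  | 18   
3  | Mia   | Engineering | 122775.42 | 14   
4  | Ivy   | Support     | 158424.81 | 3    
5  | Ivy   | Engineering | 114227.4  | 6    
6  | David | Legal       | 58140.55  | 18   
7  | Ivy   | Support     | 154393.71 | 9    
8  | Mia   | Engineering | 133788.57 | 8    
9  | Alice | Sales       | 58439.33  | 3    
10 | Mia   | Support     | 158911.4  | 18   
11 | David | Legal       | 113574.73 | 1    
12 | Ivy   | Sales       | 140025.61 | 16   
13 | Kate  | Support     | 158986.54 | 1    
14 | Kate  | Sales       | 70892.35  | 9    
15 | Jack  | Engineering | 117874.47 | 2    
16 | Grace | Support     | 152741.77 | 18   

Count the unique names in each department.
SELECT department, COUNT(DISTINCT name)
FROM employees
GROUP BY department

Result:
  Engineering: 3 distinct
  Legal: 1 distinct
  Sales: 3 distinct
  Support: 5 distinct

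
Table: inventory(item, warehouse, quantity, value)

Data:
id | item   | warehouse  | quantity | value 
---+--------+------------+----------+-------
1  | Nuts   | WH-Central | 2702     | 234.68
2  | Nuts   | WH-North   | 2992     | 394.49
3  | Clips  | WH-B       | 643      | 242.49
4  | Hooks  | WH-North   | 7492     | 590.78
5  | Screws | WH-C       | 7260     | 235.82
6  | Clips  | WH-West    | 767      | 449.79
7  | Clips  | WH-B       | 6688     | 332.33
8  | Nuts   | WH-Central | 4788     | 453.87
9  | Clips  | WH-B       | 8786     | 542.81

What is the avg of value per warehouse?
SELECT warehouse, AVG(value) as result
FROM inventory
GROUP BY warehouse

Result:
  WH-B: 372.54
  WH-C: 235.82
  WH-Central: 344.28
  WH-North: 492.64
  WH-West: 449.79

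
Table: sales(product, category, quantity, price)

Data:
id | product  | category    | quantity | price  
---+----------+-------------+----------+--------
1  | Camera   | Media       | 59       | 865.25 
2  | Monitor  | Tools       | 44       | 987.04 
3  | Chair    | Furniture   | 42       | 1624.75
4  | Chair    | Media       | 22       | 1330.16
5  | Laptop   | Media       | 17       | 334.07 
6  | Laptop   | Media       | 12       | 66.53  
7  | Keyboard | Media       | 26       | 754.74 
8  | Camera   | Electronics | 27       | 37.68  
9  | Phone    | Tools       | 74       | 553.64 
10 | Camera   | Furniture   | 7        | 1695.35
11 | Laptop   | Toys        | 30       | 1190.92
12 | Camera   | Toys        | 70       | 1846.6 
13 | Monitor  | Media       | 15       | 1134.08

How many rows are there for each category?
SELECT category, COUNT(*) as count
FROM sales
GROUP BY category

Result:
  Electronics: 1
  Furniture: 2
  Media: 6
  Tools: 2
  Toys: 2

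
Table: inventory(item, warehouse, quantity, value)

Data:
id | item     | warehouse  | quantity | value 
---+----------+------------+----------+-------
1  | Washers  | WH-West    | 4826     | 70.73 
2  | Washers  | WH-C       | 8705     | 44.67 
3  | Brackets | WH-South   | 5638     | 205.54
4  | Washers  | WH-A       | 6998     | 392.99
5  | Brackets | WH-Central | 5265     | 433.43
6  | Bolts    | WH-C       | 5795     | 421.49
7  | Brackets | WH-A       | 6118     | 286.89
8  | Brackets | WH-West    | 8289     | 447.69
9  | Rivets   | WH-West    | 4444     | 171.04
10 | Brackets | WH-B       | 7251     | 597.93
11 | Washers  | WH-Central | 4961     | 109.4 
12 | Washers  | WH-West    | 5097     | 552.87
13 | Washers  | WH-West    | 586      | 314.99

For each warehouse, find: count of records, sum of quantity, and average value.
SELECT warehouse,
       COUNT(*) as cnt,
       SUM(quantity) as total_quantity,
       AVG(value) as avg_value
FROM inventory
GROUP BY warehouse

Result:
  WH-A: 2 records, 13116 total quantity, 339.94 avg value
  WH-B: 1 records, 7251 total quantity, 597.93 avg value
  WH-C: 2 records, 14500 total quantity, 233.08 avg value
  WH-Central: 2 records, 10226 total quantity, 271.42 avg value
  WH-South: 1 records, 5638 total quantity, 205.54 avg value
  WH-West: 5 records, 23242 total quantity, 311.46 avg value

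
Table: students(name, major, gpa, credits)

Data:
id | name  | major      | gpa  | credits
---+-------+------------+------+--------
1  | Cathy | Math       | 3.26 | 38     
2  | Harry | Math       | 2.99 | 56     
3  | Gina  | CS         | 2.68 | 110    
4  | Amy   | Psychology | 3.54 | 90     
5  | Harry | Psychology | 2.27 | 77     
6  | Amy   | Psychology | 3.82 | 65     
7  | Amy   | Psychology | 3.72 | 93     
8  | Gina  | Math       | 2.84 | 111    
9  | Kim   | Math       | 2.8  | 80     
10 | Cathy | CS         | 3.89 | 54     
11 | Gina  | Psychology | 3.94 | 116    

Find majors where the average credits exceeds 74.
SELECT major, AVG(credits)
FROM students
GROUP BY major
HAVING AVG(credits) > 74

Result:
  CS: avg=82.00
  Psychology: avg=88.20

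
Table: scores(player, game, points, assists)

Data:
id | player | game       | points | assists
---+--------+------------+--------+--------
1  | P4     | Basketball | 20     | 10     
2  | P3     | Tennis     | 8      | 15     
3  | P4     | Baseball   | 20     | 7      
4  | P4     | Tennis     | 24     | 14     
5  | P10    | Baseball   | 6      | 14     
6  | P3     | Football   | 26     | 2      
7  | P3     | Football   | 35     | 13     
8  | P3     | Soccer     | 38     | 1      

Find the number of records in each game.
SELECT game, COUNT(*) as count
FROM scores
GROUP BY game

Result:
  Baseball: 2
  Basketball: 1
  Football: 2
  Soccer: 1
  Tennis: 2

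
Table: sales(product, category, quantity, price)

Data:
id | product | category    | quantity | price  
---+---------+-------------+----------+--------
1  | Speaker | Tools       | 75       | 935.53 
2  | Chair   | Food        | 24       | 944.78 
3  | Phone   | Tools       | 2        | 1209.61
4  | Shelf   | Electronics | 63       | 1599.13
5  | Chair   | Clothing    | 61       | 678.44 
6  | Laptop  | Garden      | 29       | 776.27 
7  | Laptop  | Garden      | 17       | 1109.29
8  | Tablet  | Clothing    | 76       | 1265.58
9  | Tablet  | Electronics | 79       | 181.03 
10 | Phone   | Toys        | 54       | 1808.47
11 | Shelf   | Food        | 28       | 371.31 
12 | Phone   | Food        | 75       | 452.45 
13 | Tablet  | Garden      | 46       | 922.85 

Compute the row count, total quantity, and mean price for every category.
SELECT category,
       COUNT(*) as cnt,
       SUM(quantity) as total_quantity,
       AVG(price) as avg_price
FROM sales
GROUP BY category

Result:
  Clothing: 2 records, 137 total quantity, 972.01 avg price
  Electronics: 2 records, 142 total quantity, 890.08 avg price
  Food: 3 records, 127 total quantity, 589.51 avg price
  Garden: 3 records, 92 total quantity, 936.14 avg price
  Tools: 2 records, 77 total quantity, 1072.57 avg price
  Toys: 1 records, 54 total quantity, 1808.47 avg price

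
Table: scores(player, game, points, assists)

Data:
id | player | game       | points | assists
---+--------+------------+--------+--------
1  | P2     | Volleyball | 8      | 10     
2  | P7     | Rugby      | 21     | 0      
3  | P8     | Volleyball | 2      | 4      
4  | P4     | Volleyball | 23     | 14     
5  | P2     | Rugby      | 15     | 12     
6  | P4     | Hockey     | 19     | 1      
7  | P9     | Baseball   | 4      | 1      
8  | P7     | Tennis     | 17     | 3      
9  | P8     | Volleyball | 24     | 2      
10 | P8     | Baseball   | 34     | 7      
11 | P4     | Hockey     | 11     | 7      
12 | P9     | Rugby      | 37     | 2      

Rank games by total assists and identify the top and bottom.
SELECT game, SUM(assists)
FROM scores
GROUP BY game
ORDER BY SUM(assists)

All groups:
  Tennis: 3
  Baseball: 8
  Hockey: 8
  Rugby: 14
  Volleyball: 30

Highest: Volleyball (30)
Lowest: Tennis (3)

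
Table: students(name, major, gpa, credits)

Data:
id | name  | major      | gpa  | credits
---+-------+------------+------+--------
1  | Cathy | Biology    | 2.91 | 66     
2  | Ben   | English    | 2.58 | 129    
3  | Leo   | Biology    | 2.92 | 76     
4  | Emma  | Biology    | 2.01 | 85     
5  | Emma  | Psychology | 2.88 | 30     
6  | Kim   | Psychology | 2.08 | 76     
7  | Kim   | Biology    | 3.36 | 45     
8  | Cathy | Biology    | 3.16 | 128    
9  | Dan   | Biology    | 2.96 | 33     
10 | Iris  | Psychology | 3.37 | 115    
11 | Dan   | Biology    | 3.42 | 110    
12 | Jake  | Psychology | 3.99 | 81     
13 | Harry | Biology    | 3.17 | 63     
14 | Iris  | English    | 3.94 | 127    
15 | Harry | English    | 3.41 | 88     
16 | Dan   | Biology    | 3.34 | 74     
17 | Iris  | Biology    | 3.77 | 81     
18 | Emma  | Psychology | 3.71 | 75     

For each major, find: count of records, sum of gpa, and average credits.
SELECT major,
       COUNT(*) as cnt,
       SUM(gpa) as total_gpa,
       AVG(credits) as avg_credits
FROM students
GROUP BY major

Result:
  Biology: 10 records, 31.02 total gpa, 76.10 avg credits
  English: 3 records, 9.93 total gpa, 114.67 avg credits
  Psychology: 5 records, 16.03 total gpa, 75.40 avg credits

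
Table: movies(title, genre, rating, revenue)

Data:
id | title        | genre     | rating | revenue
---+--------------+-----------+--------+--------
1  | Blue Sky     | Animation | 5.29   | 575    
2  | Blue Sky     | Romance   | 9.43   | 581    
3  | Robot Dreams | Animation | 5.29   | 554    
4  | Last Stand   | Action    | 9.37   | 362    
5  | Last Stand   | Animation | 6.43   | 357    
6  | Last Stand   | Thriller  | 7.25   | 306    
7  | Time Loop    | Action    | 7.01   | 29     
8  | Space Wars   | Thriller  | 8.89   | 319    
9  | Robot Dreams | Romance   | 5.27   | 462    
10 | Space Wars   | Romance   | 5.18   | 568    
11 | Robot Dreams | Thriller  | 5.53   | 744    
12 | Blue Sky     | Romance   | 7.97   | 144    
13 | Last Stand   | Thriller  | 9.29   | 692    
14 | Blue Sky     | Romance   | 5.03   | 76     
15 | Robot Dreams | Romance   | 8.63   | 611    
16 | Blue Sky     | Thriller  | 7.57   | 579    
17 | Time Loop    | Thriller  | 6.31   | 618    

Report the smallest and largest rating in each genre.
SELECT genre, MIN(rating), MAX(rating)
FROM movies
GROUP BY genre

Result:
  Action: min=7.01, max=9.37
  Animation: min=5.29, max=6.43
  Romance: min=5.03, max=9.43
  Thriller: min=5.53, max=9.29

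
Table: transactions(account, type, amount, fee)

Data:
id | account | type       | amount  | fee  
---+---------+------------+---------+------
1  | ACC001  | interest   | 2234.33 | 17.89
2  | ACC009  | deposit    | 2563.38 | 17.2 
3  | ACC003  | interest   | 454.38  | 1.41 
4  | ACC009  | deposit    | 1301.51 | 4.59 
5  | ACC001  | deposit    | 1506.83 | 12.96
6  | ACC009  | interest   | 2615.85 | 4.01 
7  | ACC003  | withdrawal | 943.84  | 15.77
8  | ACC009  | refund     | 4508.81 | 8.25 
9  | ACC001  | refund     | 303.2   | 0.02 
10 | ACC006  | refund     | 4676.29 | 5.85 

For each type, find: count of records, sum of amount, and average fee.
SELECT type,
       COUNT(*) as cnt,
       SUM(amount) as total_amount,
       AVG(fee) as avg_fee
FROM transactions
GROUP BY type

Result:
  deposit: 3 records, 5371.72 total amount, 11.58 avg fee
  interest: 3 records, 5304.56 total amount, 7.77 avg fee
  refund: 3 records, 9488.30 total amount, 4.71 avg fee
  withdrawal: 1 records, 943.84 total amount, 15.77 avg fee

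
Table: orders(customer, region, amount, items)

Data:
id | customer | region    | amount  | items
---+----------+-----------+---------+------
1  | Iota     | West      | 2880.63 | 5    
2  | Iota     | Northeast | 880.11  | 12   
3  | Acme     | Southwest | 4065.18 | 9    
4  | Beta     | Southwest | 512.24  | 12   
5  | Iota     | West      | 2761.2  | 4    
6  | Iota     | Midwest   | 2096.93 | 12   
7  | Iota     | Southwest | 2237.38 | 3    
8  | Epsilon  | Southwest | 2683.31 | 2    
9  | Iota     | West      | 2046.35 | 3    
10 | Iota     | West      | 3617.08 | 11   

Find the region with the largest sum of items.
SELECT region, SUM(items) as val
FROM orders
GROUP BY region
ORDER BY val DESC
LIMIT 1

Result: Southwest with sum(items) = 26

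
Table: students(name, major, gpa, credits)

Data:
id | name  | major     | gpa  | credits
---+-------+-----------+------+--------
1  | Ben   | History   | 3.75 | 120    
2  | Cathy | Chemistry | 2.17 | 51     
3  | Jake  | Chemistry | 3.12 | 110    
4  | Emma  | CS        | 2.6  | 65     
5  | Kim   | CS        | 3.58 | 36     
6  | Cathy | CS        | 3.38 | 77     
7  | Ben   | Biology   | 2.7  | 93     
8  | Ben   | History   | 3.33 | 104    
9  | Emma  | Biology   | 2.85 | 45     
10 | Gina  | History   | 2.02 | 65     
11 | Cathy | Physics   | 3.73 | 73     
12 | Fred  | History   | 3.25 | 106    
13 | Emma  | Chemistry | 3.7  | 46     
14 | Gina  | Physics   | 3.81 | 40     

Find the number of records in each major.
SELECT major, COUNT(*) as count
FROM students
GROUP BY major

Result:
  Biology: 2
  CS: 3
  Chemistry: 3
  History: 4
  Physics: 2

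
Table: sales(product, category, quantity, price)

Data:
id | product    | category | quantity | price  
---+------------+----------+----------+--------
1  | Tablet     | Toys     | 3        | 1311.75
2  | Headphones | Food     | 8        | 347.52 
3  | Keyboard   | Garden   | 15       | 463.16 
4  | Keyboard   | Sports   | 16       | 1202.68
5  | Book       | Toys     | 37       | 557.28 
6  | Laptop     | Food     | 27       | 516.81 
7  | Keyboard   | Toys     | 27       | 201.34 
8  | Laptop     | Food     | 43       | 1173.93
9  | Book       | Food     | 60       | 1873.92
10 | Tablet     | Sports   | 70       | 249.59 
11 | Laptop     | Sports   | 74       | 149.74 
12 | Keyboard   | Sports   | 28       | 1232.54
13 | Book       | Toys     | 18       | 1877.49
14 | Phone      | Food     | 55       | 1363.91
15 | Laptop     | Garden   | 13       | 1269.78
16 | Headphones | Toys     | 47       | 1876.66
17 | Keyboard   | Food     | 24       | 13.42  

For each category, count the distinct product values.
SELECT category, COUNT(DISTINCT product)
FROM sales
GROUP BY category

Result:
  Food: 5 distinct
  Garden: 2 distinct
  Sports: 3 distinct
  Toys: 4 distinct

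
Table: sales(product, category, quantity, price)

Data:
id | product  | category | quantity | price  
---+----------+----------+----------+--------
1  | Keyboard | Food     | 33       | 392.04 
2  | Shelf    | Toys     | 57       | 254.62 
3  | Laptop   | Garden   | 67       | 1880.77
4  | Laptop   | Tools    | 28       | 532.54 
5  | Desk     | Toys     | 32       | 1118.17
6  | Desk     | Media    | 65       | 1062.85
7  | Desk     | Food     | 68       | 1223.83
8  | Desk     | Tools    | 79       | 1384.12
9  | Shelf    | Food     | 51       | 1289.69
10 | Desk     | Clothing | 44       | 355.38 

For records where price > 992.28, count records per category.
SELECT category, COUNT(*)
FROM sales
WHERE price > 992.28
GROUP BY category

Note: WHERE filters rows before grouping.

Result:
  Food: 2
  Garden: 1
  Media: 1
  Tools: 1
  Toys: 1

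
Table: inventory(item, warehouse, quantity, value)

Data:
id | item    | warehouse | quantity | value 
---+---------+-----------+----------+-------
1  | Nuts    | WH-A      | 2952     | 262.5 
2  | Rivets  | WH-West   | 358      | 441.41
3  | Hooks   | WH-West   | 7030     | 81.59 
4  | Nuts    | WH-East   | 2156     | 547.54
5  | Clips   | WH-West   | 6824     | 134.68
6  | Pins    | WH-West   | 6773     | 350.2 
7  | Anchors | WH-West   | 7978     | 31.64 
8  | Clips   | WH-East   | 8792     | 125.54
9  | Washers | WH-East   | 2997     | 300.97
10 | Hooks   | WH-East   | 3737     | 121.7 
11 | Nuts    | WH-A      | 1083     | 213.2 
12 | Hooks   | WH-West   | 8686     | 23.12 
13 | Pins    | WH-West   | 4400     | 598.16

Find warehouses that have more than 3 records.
SELECT warehouse, COUNT(*) as cnt
FROM inventory
GROUP BY warehouse
HAVING COUNT(*) > 3

Result:
  WH-East: 4
  WH-West: 7

Note: HAVING filters groups after aggregation, WHERE filters rows before.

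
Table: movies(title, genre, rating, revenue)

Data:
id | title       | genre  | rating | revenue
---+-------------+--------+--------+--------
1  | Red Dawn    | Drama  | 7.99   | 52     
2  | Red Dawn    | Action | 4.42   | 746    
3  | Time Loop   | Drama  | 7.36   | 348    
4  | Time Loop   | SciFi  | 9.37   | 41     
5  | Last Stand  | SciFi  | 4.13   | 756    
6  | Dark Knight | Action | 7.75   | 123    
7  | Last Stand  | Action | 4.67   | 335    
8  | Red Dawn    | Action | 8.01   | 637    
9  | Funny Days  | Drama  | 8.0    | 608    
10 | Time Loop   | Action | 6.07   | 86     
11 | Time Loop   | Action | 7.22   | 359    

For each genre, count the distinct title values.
SELECT genre, COUNT(DISTINCT title)
FROM movies
GROUP BY genre

Result:
  Action: 4 distinct
  Drama: 3 distinct
  SciFi: 2 distinct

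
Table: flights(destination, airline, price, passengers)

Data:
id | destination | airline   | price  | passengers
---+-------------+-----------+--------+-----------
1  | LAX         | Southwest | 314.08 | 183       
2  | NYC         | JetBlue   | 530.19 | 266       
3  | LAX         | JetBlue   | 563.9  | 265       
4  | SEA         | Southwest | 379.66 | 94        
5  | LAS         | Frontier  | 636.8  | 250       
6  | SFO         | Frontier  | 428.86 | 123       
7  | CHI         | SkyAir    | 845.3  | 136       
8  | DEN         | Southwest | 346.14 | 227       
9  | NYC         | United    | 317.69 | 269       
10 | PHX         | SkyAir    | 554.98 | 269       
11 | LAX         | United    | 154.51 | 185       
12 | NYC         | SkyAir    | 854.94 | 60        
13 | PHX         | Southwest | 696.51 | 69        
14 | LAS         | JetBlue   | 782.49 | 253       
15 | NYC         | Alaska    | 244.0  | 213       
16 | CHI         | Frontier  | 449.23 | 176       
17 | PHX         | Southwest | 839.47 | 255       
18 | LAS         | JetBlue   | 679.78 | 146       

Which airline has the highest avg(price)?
SELECT airline, AVG(price) as val
FROM flights
GROUP BY airline
ORDER BY val DESC
LIMIT 1

Result: SkyAir with avg(price) = 751.74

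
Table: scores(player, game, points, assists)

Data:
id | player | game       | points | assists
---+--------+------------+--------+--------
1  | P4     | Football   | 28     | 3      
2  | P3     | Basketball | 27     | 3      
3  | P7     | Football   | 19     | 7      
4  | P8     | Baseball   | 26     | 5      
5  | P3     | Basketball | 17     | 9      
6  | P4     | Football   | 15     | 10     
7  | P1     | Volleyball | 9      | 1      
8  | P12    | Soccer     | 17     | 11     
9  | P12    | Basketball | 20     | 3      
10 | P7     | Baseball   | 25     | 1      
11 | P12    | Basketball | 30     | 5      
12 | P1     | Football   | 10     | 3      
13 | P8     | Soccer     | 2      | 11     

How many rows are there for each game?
SELECT game, COUNT(*) as count
FROM scores
GROUP BY game

Result:
  Baseball: 2
  Basketball: 4
  Football: 4
  Soccer: 2
  Volleyball: 1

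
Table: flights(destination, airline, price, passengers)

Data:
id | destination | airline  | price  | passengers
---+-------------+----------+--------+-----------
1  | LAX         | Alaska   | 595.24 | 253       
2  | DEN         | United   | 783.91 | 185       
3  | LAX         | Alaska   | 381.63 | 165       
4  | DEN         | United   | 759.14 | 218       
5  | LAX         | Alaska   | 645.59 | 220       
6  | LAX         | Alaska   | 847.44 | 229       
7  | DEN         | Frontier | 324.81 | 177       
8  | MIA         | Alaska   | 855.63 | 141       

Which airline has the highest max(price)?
SELECT airline, MAX(price) as val
FROM flights
GROUP BY airline
ORDER BY val DESC
LIMIT 1

Result: Alaska with max(price) = 855.63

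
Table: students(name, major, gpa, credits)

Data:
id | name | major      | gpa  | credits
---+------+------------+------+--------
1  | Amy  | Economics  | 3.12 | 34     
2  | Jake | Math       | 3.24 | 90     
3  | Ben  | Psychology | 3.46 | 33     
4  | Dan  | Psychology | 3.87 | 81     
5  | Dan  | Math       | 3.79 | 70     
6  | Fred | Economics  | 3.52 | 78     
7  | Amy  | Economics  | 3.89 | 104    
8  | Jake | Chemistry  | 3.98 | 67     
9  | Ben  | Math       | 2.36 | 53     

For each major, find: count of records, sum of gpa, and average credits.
SELECT major,
       COUNT(*) as cnt,
       SUM(gpa) as total_gpa,
       AVG(credits) as avg_credits
FROM students
GROUP BY major

Result:
  Chemistry: 1 records, 3.98 total gpa, 67.00 avg credits
  Economics: 3 records, 10.53 total gpa, 72.00 avg credits
  Math: 3 records, 9.39 total gpa, 71.00 avg credits
  Psychology: 2 records, 7.33 total gpa, 57.00 avg credits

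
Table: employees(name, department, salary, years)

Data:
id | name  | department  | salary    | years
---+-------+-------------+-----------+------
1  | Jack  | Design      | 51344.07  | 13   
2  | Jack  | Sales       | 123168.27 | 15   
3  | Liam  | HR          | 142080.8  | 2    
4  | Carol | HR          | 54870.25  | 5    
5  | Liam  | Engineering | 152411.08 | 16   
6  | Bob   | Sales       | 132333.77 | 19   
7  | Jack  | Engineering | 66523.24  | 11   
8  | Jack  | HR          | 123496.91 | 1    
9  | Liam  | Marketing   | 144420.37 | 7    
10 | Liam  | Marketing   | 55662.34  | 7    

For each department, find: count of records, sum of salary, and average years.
SELECT department,
       COUNT(*) as cnt,
       SUM(salary) as total_salary,
       AVG(years) as avg_years
FROM employees
GROUP BY department

Result:
  Design: 1 records, 51344.07 total salary, 13.00 avg years
  Engineering: 2 records, 218934.32 total salary, 13.50 avg years
  HR: 3 records, 320447.96 total salary, 2.67 avg years
  Marketing: 2 records, 200082.71 total salary, 7.00 avg years
  Sales: 2 records, 255502.04 total salary, 17.00 avg years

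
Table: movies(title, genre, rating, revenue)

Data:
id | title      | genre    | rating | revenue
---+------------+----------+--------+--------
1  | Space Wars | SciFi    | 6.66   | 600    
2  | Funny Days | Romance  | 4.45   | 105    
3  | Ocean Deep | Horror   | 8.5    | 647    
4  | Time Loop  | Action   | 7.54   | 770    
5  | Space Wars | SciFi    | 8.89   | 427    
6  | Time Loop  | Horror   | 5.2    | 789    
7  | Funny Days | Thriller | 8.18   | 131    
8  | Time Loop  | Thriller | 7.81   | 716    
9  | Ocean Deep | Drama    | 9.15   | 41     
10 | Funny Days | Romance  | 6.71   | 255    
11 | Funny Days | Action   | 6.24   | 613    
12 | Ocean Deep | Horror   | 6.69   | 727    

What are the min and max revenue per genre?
SELECT genre, MIN(revenue), MAX(revenue)
FROM movies
GROUP BY genre

Result:
  Action: min=613, max=770
  Drama: min=41, max=41
  Horror: min=647, max=789
  Romance: min=105, max=255
  SciFi: min=427, max=600
  Thriller: min=131, max=716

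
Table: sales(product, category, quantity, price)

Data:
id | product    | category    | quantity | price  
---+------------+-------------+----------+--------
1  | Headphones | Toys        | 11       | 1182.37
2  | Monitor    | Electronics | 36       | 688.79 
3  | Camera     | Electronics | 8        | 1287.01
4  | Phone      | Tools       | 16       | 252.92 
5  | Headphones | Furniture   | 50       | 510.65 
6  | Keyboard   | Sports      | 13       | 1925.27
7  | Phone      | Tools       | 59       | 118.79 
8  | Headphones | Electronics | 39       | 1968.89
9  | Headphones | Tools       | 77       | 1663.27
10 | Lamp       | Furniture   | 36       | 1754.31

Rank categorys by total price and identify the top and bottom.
SELECT category, SUM(price)
FROM sales
GROUP BY category
ORDER BY SUM(price)

All groups:
  Toys: 1182.37
  Sports: 1925.27
  Tools: 2034.98
  Furniture: 2264.96
  Electronics: 3944.69

Highest: Electronics (3944.69)
Lowest: Toys (1182.37)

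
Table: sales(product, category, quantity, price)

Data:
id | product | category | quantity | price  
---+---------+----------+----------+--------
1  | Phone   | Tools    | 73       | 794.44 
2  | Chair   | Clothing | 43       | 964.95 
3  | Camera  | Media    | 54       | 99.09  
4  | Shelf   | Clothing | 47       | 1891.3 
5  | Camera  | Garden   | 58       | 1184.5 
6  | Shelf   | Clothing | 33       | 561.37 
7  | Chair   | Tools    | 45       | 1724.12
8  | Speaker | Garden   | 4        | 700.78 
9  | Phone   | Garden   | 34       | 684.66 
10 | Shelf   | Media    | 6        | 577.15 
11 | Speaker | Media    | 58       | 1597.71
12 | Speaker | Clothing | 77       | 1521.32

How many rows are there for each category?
SELECT category, COUNT(*) as count
FROM sales
GROUP BY category

Result:
  Clothing: 4
  Garden: 3
  Media: 3
  Tools: 2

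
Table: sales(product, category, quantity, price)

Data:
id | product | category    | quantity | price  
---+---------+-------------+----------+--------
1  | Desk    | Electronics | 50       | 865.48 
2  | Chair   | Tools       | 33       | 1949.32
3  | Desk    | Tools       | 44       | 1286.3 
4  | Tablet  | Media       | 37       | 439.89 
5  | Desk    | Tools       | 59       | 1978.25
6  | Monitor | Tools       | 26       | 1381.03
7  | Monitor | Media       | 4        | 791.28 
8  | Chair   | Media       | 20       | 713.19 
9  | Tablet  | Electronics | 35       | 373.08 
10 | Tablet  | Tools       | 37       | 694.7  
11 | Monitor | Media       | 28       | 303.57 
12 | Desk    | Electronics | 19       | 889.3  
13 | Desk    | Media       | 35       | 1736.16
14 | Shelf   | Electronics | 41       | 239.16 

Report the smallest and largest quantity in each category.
SELECT category, MIN(quantity), MAX(quantity)
FROM sales
GROUP BY category

Result:
  Electronics: min=19, max=50
  Media: min=4, max=37
  Tools: min=26, max=59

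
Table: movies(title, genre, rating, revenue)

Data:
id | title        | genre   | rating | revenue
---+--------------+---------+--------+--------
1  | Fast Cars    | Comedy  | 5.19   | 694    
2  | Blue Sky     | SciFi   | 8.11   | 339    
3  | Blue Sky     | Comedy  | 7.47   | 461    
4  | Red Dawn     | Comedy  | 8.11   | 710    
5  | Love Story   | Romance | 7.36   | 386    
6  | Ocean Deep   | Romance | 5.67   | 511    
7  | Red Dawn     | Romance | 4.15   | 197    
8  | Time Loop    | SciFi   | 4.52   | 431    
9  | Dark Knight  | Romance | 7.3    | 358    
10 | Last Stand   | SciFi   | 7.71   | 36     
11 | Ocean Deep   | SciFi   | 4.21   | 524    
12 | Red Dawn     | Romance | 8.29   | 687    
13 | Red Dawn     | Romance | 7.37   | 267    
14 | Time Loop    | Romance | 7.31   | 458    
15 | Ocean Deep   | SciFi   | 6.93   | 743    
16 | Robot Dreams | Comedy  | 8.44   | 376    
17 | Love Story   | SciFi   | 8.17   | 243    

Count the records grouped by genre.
SELECT genre, COUNT(*) as count
FROM movies
GROUP BY genre

Result:
  Comedy: 4
  Romance: 7
  SciFi: 6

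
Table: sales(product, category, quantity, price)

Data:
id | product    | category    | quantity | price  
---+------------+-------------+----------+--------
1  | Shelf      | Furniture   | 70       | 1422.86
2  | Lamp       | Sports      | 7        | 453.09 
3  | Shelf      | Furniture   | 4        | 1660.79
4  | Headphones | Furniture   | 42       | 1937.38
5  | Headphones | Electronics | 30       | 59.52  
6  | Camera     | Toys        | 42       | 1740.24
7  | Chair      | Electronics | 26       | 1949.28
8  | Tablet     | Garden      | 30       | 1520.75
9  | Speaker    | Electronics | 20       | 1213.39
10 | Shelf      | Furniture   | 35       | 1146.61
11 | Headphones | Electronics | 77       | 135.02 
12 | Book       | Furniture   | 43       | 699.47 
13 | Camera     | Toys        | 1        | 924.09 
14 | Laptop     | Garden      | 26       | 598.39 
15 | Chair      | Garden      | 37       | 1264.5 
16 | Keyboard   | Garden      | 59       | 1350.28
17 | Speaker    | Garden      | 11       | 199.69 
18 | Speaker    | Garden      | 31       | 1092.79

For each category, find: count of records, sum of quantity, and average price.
SELECT category,
       COUNT(*) as cnt,
       SUM(quantity) as total_quantity,
       AVG(price) as avg_price
FROM sales
GROUP BY category

Result:
  Electronics: 4 records, 153 total quantity, 839.30 avg price
  Furniture: 5 records, 194 total quantity, 1373.42 avg price
  Garden: 6 records, 194 total quantity, 1004.40 avg price
  Sports: 1 records, 7 total quantity, 453.09 avg price
  Toys: 2 records, 43 total quantity, 1332.17 avg price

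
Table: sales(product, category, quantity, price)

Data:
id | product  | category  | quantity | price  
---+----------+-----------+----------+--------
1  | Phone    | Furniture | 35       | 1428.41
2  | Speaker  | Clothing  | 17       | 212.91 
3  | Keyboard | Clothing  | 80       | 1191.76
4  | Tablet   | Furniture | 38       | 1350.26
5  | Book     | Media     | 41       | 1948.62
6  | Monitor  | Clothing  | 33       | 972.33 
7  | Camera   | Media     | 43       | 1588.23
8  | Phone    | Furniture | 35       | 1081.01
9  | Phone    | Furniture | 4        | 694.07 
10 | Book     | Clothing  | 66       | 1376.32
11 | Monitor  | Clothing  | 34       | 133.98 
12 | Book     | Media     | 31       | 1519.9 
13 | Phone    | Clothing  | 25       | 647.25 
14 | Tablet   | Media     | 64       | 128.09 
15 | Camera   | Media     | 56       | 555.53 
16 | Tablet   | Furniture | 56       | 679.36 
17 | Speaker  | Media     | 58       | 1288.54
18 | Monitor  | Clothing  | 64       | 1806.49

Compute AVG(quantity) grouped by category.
SELECT category, AVG(quantity) as result
FROM sales
GROUP BY category

Result:
  Clothing: 45.57
  Furniture: 33.60
  Media: 48.83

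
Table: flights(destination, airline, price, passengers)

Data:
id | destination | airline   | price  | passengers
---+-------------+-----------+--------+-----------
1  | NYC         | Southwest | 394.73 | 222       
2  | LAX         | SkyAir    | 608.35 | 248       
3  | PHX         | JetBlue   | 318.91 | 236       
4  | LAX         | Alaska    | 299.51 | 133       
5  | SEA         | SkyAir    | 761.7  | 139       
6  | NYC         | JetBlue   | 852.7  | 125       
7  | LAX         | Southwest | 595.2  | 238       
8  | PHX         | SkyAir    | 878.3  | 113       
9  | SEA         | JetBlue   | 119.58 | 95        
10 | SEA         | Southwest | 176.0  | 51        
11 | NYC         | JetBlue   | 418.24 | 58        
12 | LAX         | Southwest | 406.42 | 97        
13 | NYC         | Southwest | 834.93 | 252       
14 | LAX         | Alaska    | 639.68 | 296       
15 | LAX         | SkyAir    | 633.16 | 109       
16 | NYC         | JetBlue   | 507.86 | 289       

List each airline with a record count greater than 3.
SELECT airline, COUNT(*) as cnt
FROM flights
GROUP BY airline
HAVING COUNT(*) > 3

Result:
  JetBlue: 5
  SkyAir: 4
  Southwest: 5

Note: HAVING filters groups after aggregation, WHERE filters rows before.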